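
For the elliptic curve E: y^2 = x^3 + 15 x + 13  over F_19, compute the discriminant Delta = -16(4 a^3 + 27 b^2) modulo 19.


4 a^3 + 27 b^2 = 4*15^3 + 27*13^2 = 13500 + 4563 = 18063
Delta = -16 * (18063) = -289008
Delta mod 19 = 1

Delta = 1 (mod 19)


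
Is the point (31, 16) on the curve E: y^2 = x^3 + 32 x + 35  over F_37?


Check whether y^2 = x^3 + 32 x + 35 (mod 37) for (x, y) = (31, 16).
LHS: y^2 = 16^2 mod 37 = 34
RHS: x^3 + 32 x + 35 = 31^3 + 32*31 + 35 mod 37 = 34
LHS = RHS

Yes, on the curve


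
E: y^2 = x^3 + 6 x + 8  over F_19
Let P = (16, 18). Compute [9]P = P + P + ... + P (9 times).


k = 9 = 1001_2 (binary, LSB first: 1001)
Double-and-add from P = (16, 18):
  bit 0 = 1: acc = O + (16, 18) = (16, 18)
  bit 1 = 0: acc unchanged = (16, 18)
  bit 2 = 0: acc unchanged = (16, 18)
  bit 3 = 1: acc = (16, 18) + (5, 12) = (14, 9)

9P = (14, 9)


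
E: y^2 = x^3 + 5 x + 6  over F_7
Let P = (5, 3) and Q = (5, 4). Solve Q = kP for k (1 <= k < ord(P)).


Enumerate multiples of P until we hit Q = (5, 4):
  1P = (5, 3)
  2P = (6, 0)
  3P = (5, 4)
Match found at i = 3.

k = 3


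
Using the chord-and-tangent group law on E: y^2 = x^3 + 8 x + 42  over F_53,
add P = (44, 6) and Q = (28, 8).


P != Q, so use the chord formula.
s = (y2 - y1) / (x2 - x1) = (2) / (37) mod 53 = 33
x3 = s^2 - x1 - x2 mod 53 = 33^2 - 44 - 28 = 10
y3 = s (x1 - x3) - y1 mod 53 = 33 * (44 - 10) - 6 = 3

P + Q = (10, 3)


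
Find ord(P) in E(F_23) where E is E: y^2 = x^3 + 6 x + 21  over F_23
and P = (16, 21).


Compute successive multiples of P until we hit O:
  1P = (16, 21)
  2P = (18, 21)
  3P = (12, 2)
  4P = (19, 5)
  5P = (19, 18)
  6P = (12, 21)
  7P = (18, 2)
  8P = (16, 2)
  ... (continuing to 9P)
  9P = O

ord(P) = 9


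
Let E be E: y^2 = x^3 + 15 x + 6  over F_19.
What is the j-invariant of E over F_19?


Delta = -16(4 a^3 + 27 b^2) mod 19 = 1
-1728 * (4 a)^3 = -1728 * (4*15)^3 mod 19 = 8
j = 8 * 1^(-1) mod 19 = 8

j = 8 (mod 19)


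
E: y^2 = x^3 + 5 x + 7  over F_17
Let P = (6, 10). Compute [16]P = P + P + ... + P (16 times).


k = 16 = 10000_2 (binary, LSB first: 00001)
Double-and-add from P = (6, 10):
  bit 0 = 0: acc unchanged = O
  bit 1 = 0: acc unchanged = O
  bit 2 = 0: acc unchanged = O
  bit 3 = 0: acc unchanged = O
  bit 4 = 1: acc = O + (5, 2) = (5, 2)

16P = (5, 2)


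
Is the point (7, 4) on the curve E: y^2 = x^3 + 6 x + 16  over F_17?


Check whether y^2 = x^3 + 6 x + 16 (mod 17) for (x, y) = (7, 4).
LHS: y^2 = 4^2 mod 17 = 16
RHS: x^3 + 6 x + 16 = 7^3 + 6*7 + 16 mod 17 = 10
LHS != RHS

No, not on the curve


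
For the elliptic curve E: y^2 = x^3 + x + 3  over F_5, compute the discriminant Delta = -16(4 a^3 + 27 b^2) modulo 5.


4 a^3 + 27 b^2 = 4*1^3 + 27*3^2 = 4 + 243 = 247
Delta = -16 * (247) = -3952
Delta mod 5 = 3

Delta = 3 (mod 5)


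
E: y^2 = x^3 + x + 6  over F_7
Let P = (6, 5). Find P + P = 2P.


Doubling: s = (3 x1^2 + a) / (2 y1)
s = (3*6^2 + 1) / (2*5) mod 7 = 6
x3 = s^2 - 2 x1 mod 7 = 6^2 - 2*6 = 3
y3 = s (x1 - x3) - y1 mod 7 = 6 * (6 - 3) - 5 = 6

2P = (3, 6)


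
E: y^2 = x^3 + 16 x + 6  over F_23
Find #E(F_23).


For each x in F_23, count y with y^2 = x^3 + 16 x + 6 mod 23:
  x = 0: RHS = 6, y in [11, 12]  -> 2 point(s)
  x = 1: RHS = 0, y in [0]  -> 1 point(s)
  x = 2: RHS = 0, y in [0]  -> 1 point(s)
  x = 3: RHS = 12, y in [9, 14]  -> 2 point(s)
  x = 5: RHS = 4, y in [2, 21]  -> 2 point(s)
  x = 7: RHS = 1, y in [1, 22]  -> 2 point(s)
  x = 8: RHS = 2, y in [5, 18]  -> 2 point(s)
  x = 10: RHS = 16, y in [4, 19]  -> 2 point(s)
  x = 11: RHS = 18, y in [8, 15]  -> 2 point(s)
  x = 17: RHS = 16, y in [4, 19]  -> 2 point(s)
  x = 18: RHS = 8, y in [10, 13]  -> 2 point(s)
  x = 19: RHS = 16, y in [4, 19]  -> 2 point(s)
  x = 20: RHS = 0, y in [0]  -> 1 point(s)
  x = 21: RHS = 12, y in [9, 14]  -> 2 point(s)
  x = 22: RHS = 12, y in [9, 14]  -> 2 point(s)
Affine points: 27. Add the point at infinity: total = 28.

#E(F_23) = 28


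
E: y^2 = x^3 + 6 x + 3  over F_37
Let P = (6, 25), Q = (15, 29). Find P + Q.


P != Q, so use the chord formula.
s = (y2 - y1) / (x2 - x1) = (4) / (9) mod 37 = 21
x3 = s^2 - x1 - x2 mod 37 = 21^2 - 6 - 15 = 13
y3 = s (x1 - x3) - y1 mod 37 = 21 * (6 - 13) - 25 = 13

P + Q = (13, 13)


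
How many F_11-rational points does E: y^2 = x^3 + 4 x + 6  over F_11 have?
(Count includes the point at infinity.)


For each x in F_11, count y with y^2 = x^3 + 4 x + 6 mod 11:
  x = 1: RHS = 0, y in [0]  -> 1 point(s)
  x = 2: RHS = 0, y in [0]  -> 1 point(s)
  x = 3: RHS = 1, y in [1, 10]  -> 2 point(s)
  x = 4: RHS = 9, y in [3, 8]  -> 2 point(s)
  x = 6: RHS = 4, y in [2, 9]  -> 2 point(s)
  x = 7: RHS = 3, y in [5, 6]  -> 2 point(s)
  x = 8: RHS = 0, y in [0]  -> 1 point(s)
  x = 9: RHS = 1, y in [1, 10]  -> 2 point(s)
  x = 10: RHS = 1, y in [1, 10]  -> 2 point(s)
Affine points: 15. Add the point at infinity: total = 16.

#E(F_11) = 16


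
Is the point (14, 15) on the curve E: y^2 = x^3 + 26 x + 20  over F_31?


Check whether y^2 = x^3 + 26 x + 20 (mod 31) for (x, y) = (14, 15).
LHS: y^2 = 15^2 mod 31 = 8
RHS: x^3 + 26 x + 20 = 14^3 + 26*14 + 20 mod 31 = 28
LHS != RHS

No, not on the curve


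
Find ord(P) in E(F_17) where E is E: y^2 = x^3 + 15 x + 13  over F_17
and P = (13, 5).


Compute successive multiples of P until we hit O:
  1P = (13, 5)
  2P = (4, 16)
  3P = (8, 4)
  4P = (11, 9)
  5P = (14, 14)
  6P = (3, 0)
  7P = (14, 3)
  8P = (11, 8)
  ... (continuing to 12P)
  12P = O

ord(P) = 12


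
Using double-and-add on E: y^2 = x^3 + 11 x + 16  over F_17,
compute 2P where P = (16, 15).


k = 2 = 10_2 (binary, LSB first: 01)
Double-and-add from P = (16, 15):
  bit 0 = 0: acc unchanged = O
  bit 1 = 1: acc = O + (10, 15) = (10, 15)

2P = (10, 15)


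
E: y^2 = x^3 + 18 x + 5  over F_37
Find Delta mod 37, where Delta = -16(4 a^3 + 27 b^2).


4 a^3 + 27 b^2 = 4*18^3 + 27*5^2 = 23328 + 675 = 24003
Delta = -16 * (24003) = -384048
Delta mod 37 = 12

Delta = 12 (mod 37)


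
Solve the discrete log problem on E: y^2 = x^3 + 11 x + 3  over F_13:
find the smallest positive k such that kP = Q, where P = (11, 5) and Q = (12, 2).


Enumerate multiples of P until we hit Q = (12, 2):
  1P = (11, 5)
  2P = (5, 1)
  3P = (9, 5)
  4P = (6, 8)
  5P = (0, 4)
  6P = (12, 2)
Match found at i = 6.

k = 6


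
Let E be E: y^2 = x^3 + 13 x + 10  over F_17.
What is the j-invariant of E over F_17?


Delta = -16(4 a^3 + 27 b^2) mod 17 = 13
-1728 * (4 a)^3 = -1728 * (4*13)^3 mod 17 = 6
j = 6 * 13^(-1) mod 17 = 7

j = 7 (mod 17)


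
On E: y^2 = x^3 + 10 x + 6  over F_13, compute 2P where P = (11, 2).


Doubling: s = (3 x1^2 + a) / (2 y1)
s = (3*11^2 + 10) / (2*2) mod 13 = 12
x3 = s^2 - 2 x1 mod 13 = 12^2 - 2*11 = 5
y3 = s (x1 - x3) - y1 mod 13 = 12 * (11 - 5) - 2 = 5

2P = (5, 5)


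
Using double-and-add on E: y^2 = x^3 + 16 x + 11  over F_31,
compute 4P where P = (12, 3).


k = 4 = 100_2 (binary, LSB first: 001)
Double-and-add from P = (12, 3):
  bit 0 = 0: acc unchanged = O
  bit 1 = 0: acc unchanged = O
  bit 2 = 1: acc = O + (27, 10) = (27, 10)

4P = (27, 10)


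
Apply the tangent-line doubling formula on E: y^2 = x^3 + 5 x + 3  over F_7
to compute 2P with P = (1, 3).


Doubling: s = (3 x1^2 + a) / (2 y1)
s = (3*1^2 + 5) / (2*3) mod 7 = 6
x3 = s^2 - 2 x1 mod 7 = 6^2 - 2*1 = 6
y3 = s (x1 - x3) - y1 mod 7 = 6 * (1 - 6) - 3 = 2

2P = (6, 2)


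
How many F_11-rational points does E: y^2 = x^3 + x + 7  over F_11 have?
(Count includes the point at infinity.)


For each x in F_11, count y with y^2 = x^3 + 1 x + 7 mod 11:
  x = 1: RHS = 9, y in [3, 8]  -> 2 point(s)
  x = 3: RHS = 4, y in [2, 9]  -> 2 point(s)
  x = 4: RHS = 9, y in [3, 8]  -> 2 point(s)
  x = 5: RHS = 5, y in [4, 7]  -> 2 point(s)
  x = 6: RHS = 9, y in [3, 8]  -> 2 point(s)
  x = 7: RHS = 5, y in [4, 7]  -> 2 point(s)
  x = 10: RHS = 5, y in [4, 7]  -> 2 point(s)
Affine points: 14. Add the point at infinity: total = 15.

#E(F_11) = 15


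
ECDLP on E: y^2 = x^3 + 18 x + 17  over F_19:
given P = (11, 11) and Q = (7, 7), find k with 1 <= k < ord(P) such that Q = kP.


Enumerate multiples of P until we hit Q = (7, 7):
  1P = (11, 11)
  2P = (14, 7)
  3P = (0, 6)
  4P = (17, 7)
  5P = (2, 2)
  6P = (7, 12)
  7P = (7, 7)
Match found at i = 7.

k = 7


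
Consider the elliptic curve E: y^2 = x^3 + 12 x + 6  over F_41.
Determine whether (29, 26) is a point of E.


Check whether y^2 = x^3 + 12 x + 6 (mod 41) for (x, y) = (29, 26).
LHS: y^2 = 26^2 mod 41 = 20
RHS: x^3 + 12 x + 6 = 29^3 + 12*29 + 6 mod 41 = 20
LHS = RHS

Yes, on the curve


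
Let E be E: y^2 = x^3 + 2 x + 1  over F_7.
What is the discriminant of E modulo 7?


4 a^3 + 27 b^2 = 4*2^3 + 27*1^2 = 32 + 27 = 59
Delta = -16 * (59) = -944
Delta mod 7 = 1

Delta = 1 (mod 7)


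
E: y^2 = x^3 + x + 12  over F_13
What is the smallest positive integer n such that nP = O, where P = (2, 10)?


Compute successive multiples of P until we hit O:
  1P = (2, 10)
  2P = (9, 3)
  3P = (3, 4)
  4P = (5, 8)
  5P = (5, 5)
  6P = (3, 9)
  7P = (9, 10)
  8P = (2, 3)
  ... (continuing to 9P)
  9P = O

ord(P) = 9


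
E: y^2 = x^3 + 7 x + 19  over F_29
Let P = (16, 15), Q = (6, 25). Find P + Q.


P != Q, so use the chord formula.
s = (y2 - y1) / (x2 - x1) = (10) / (19) mod 29 = 28
x3 = s^2 - x1 - x2 mod 29 = 28^2 - 16 - 6 = 8
y3 = s (x1 - x3) - y1 mod 29 = 28 * (16 - 8) - 15 = 6

P + Q = (8, 6)


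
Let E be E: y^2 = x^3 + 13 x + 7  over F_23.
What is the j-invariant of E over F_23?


Delta = -16(4 a^3 + 27 b^2) mod 23 = 6
-1728 * (4 a)^3 = -1728 * (4*13)^3 mod 23 = 19
j = 19 * 6^(-1) mod 23 = 7

j = 7 (mod 23)


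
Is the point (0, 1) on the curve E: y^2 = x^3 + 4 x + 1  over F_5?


Check whether y^2 = x^3 + 4 x + 1 (mod 5) for (x, y) = (0, 1).
LHS: y^2 = 1^2 mod 5 = 1
RHS: x^3 + 4 x + 1 = 0^3 + 4*0 + 1 mod 5 = 1
LHS = RHS

Yes, on the curve


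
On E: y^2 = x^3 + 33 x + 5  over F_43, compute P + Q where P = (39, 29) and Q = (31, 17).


P != Q, so use the chord formula.
s = (y2 - y1) / (x2 - x1) = (31) / (35) mod 43 = 23
x3 = s^2 - x1 - x2 mod 43 = 23^2 - 39 - 31 = 29
y3 = s (x1 - x3) - y1 mod 43 = 23 * (39 - 29) - 29 = 29

P + Q = (29, 29)


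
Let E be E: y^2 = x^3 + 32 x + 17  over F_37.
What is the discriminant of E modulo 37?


4 a^3 + 27 b^2 = 4*32^3 + 27*17^2 = 131072 + 7803 = 138875
Delta = -16 * (138875) = -2222000
Delta mod 37 = 35

Delta = 35 (mod 37)


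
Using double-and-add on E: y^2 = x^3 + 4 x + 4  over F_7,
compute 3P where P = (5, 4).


k = 3 = 11_2 (binary, LSB first: 11)
Double-and-add from P = (5, 4):
  bit 0 = 1: acc = O + (5, 4) = (5, 4)
  bit 1 = 1: acc = (5, 4) + (1, 4) = (1, 3)

3P = (1, 3)


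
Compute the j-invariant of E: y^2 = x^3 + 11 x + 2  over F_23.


Delta = -16(4 a^3 + 27 b^2) mod 23 = 5
-1728 * (4 a)^3 = -1728 * (4*11)^3 mod 23 = 1
j = 1 * 5^(-1) mod 23 = 14

j = 14 (mod 23)


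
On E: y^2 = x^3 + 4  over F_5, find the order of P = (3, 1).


Compute successive multiples of P until we hit O:
  1P = (3, 1)
  2P = (0, 2)
  3P = (1, 0)
  4P = (0, 3)
  5P = (3, 4)
  6P = O

ord(P) = 6


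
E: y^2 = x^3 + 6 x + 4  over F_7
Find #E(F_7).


For each x in F_7, count y with y^2 = x^3 + 6 x + 4 mod 7:
  x = 0: RHS = 4, y in [2, 5]  -> 2 point(s)
  x = 1: RHS = 4, y in [2, 5]  -> 2 point(s)
  x = 3: RHS = 0, y in [0]  -> 1 point(s)
  x = 4: RHS = 1, y in [1, 6]  -> 2 point(s)
  x = 6: RHS = 4, y in [2, 5]  -> 2 point(s)
Affine points: 9. Add the point at infinity: total = 10.

#E(F_7) = 10


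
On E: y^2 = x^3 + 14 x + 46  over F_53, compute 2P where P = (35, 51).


Doubling: s = (3 x1^2 + a) / (2 y1)
s = (3*35^2 + 14) / (2*51) mod 53 = 45
x3 = s^2 - 2 x1 mod 53 = 45^2 - 2*35 = 47
y3 = s (x1 - x3) - y1 mod 53 = 45 * (35 - 47) - 51 = 45

2P = (47, 45)


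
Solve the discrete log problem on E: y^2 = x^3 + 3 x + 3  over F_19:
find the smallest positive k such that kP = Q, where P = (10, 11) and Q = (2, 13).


Enumerate multiples of P until we hit Q = (2, 13):
  1P = (10, 11)
  2P = (16, 10)
  3P = (2, 13)
Match found at i = 3.

k = 3


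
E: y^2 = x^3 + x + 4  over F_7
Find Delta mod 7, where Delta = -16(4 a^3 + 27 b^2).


4 a^3 + 27 b^2 = 4*1^3 + 27*4^2 = 4 + 432 = 436
Delta = -16 * (436) = -6976
Delta mod 7 = 3

Delta = 3 (mod 7)


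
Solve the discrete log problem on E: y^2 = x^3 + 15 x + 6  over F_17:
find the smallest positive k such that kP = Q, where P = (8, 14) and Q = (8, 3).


Enumerate multiples of P until we hit Q = (8, 3):
  1P = (8, 14)
  2P = (14, 6)
  3P = (10, 0)
  4P = (14, 11)
  5P = (8, 3)
Match found at i = 5.

k = 5


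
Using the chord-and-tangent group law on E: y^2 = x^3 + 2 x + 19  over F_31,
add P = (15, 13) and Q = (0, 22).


P != Q, so use the chord formula.
s = (y2 - y1) / (x2 - x1) = (9) / (16) mod 31 = 18
x3 = s^2 - x1 - x2 mod 31 = 18^2 - 15 - 0 = 30
y3 = s (x1 - x3) - y1 mod 31 = 18 * (15 - 30) - 13 = 27

P + Q = (30, 27)


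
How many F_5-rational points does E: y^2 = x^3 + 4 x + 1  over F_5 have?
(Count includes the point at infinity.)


For each x in F_5, count y with y^2 = x^3 + 4 x + 1 mod 5:
  x = 0: RHS = 1, y in [1, 4]  -> 2 point(s)
  x = 1: RHS = 1, y in [1, 4]  -> 2 point(s)
  x = 3: RHS = 0, y in [0]  -> 1 point(s)
  x = 4: RHS = 1, y in [1, 4]  -> 2 point(s)
Affine points: 7. Add the point at infinity: total = 8.

#E(F_5) = 8


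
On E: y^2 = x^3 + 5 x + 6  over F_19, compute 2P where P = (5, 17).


Doubling: s = (3 x1^2 + a) / (2 y1)
s = (3*5^2 + 5) / (2*17) mod 19 = 18
x3 = s^2 - 2 x1 mod 19 = 18^2 - 2*5 = 10
y3 = s (x1 - x3) - y1 mod 19 = 18 * (5 - 10) - 17 = 7

2P = (10, 7)


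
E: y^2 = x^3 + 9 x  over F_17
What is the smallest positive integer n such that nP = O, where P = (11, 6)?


Compute successive multiples of P until we hit O:
  1P = (11, 6)
  2P = (4, 7)
  3P = (10, 6)
  4P = (13, 11)
  5P = (12, 0)
  6P = (13, 6)
  7P = (10, 11)
  8P = (4, 10)
  ... (continuing to 10P)
  10P = O

ord(P) = 10


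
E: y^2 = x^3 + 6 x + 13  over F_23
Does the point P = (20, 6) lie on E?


Check whether y^2 = x^3 + 6 x + 13 (mod 23) for (x, y) = (20, 6).
LHS: y^2 = 6^2 mod 23 = 13
RHS: x^3 + 6 x + 13 = 20^3 + 6*20 + 13 mod 23 = 14
LHS != RHS

No, not on the curve


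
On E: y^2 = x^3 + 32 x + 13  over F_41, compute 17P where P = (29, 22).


k = 17 = 10001_2 (binary, LSB first: 10001)
Double-and-add from P = (29, 22):
  bit 0 = 1: acc = O + (29, 22) = (29, 22)
  bit 1 = 0: acc unchanged = (29, 22)
  bit 2 = 0: acc unchanged = (29, 22)
  bit 3 = 0: acc unchanged = (29, 22)
  bit 4 = 1: acc = (29, 22) + (20, 24) = (29, 19)

17P = (29, 19)


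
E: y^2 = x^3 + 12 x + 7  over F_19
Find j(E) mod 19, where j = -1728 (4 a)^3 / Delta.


Delta = -16(4 a^3 + 27 b^2) mod 19 = 5
-1728 * (4 a)^3 = -1728 * (4*12)^3 mod 19 = 12
j = 12 * 5^(-1) mod 19 = 10

j = 10 (mod 19)


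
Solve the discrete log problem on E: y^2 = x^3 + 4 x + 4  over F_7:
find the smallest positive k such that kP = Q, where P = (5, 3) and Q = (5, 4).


Enumerate multiples of P until we hit Q = (5, 4):
  1P = (5, 3)
  2P = (1, 3)
  3P = (1, 4)
  4P = (5, 4)
Match found at i = 4.

k = 4


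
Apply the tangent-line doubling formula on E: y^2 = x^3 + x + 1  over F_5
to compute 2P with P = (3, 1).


Doubling: s = (3 x1^2 + a) / (2 y1)
s = (3*3^2 + 1) / (2*1) mod 5 = 4
x3 = s^2 - 2 x1 mod 5 = 4^2 - 2*3 = 0
y3 = s (x1 - x3) - y1 mod 5 = 4 * (3 - 0) - 1 = 1

2P = (0, 1)


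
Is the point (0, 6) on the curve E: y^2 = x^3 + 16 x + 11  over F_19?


Check whether y^2 = x^3 + 16 x + 11 (mod 19) for (x, y) = (0, 6).
LHS: y^2 = 6^2 mod 19 = 17
RHS: x^3 + 16 x + 11 = 0^3 + 16*0 + 11 mod 19 = 11
LHS != RHS

No, not on the curve


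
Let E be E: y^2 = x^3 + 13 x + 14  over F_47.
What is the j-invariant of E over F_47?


Delta = -16(4 a^3 + 27 b^2) mod 47 = 38
-1728 * (4 a)^3 = -1728 * (4*13)^3 mod 47 = 12
j = 12 * 38^(-1) mod 47 = 30

j = 30 (mod 47)


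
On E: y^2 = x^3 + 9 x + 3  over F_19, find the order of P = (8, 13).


Compute successive multiples of P until we hit O:
  1P = (8, 13)
  2P = (14, 2)
  3P = (3, 0)
  4P = (14, 17)
  5P = (8, 6)
  6P = O

ord(P) = 6


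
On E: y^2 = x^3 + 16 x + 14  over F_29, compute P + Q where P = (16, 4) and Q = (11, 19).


P != Q, so use the chord formula.
s = (y2 - y1) / (x2 - x1) = (15) / (24) mod 29 = 26
x3 = s^2 - x1 - x2 mod 29 = 26^2 - 16 - 11 = 11
y3 = s (x1 - x3) - y1 mod 29 = 26 * (16 - 11) - 4 = 10

P + Q = (11, 10)


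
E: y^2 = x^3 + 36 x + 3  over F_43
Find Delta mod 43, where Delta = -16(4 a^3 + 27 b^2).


4 a^3 + 27 b^2 = 4*36^3 + 27*3^2 = 186624 + 243 = 186867
Delta = -16 * (186867) = -2989872
Delta mod 43 = 4

Delta = 4 (mod 43)


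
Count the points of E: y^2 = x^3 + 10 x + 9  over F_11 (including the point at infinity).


For each x in F_11, count y with y^2 = x^3 + 10 x + 9 mod 11:
  x = 0: RHS = 9, y in [3, 8]  -> 2 point(s)
  x = 1: RHS = 9, y in [3, 8]  -> 2 point(s)
  x = 2: RHS = 4, y in [2, 9]  -> 2 point(s)
  x = 3: RHS = 0, y in [0]  -> 1 point(s)
  x = 4: RHS = 3, y in [5, 6]  -> 2 point(s)
  x = 7: RHS = 4, y in [2, 9]  -> 2 point(s)
  x = 9: RHS = 3, y in [5, 6]  -> 2 point(s)
  x = 10: RHS = 9, y in [3, 8]  -> 2 point(s)
Affine points: 15. Add the point at infinity: total = 16.

#E(F_11) = 16


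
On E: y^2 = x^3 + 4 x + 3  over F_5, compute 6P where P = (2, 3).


k = 6 = 110_2 (binary, LSB first: 011)
Double-and-add from P = (2, 3):
  bit 0 = 0: acc unchanged = O
  bit 1 = 1: acc = O + (2, 2) = (2, 2)
  bit 2 = 1: acc = (2, 2) + (2, 3) = O

6P = O


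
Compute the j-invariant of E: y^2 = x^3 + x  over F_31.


Delta = -16(4 a^3 + 27 b^2) mod 31 = 29
-1728 * (4 a)^3 = -1728 * (4*1)^3 mod 31 = 16
j = 16 * 29^(-1) mod 31 = 23

j = 23 (mod 31)


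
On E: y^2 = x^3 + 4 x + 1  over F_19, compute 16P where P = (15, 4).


k = 16 = 10000_2 (binary, LSB first: 00001)
Double-and-add from P = (15, 4):
  bit 0 = 0: acc unchanged = O
  bit 1 = 0: acc unchanged = O
  bit 2 = 0: acc unchanged = O
  bit 3 = 0: acc unchanged = O
  bit 4 = 1: acc = O + (17, 17) = (17, 17)

16P = (17, 17)


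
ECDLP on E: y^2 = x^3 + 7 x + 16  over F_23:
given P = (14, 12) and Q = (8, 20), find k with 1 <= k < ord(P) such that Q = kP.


Enumerate multiples of P until we hit Q = (8, 20):
  1P = (14, 12)
  2P = (4, 4)
  3P = (13, 21)
  4P = (8, 3)
  5P = (9, 7)
  6P = (1, 1)
  7P = (3, 15)
  8P = (19, 4)
  9P = (22, 10)
  10P = (0, 19)
  11P = (15, 0)
  12P = (0, 4)
  13P = (22, 13)
  14P = (19, 19)
  15P = (3, 8)
  16P = (1, 22)
  17P = (9, 16)
  18P = (8, 20)
Match found at i = 18.

k = 18


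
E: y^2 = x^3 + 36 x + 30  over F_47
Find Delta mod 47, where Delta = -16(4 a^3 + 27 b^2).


4 a^3 + 27 b^2 = 4*36^3 + 27*30^2 = 186624 + 24300 = 210924
Delta = -16 * (210924) = -3374784
Delta mod 47 = 4

Delta = 4 (mod 47)


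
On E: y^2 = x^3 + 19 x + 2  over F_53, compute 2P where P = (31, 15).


Doubling: s = (3 x1^2 + a) / (2 y1)
s = (3*31^2 + 19) / (2*15) mod 53 = 19
x3 = s^2 - 2 x1 mod 53 = 19^2 - 2*31 = 34
y3 = s (x1 - x3) - y1 mod 53 = 19 * (31 - 34) - 15 = 34

2P = (34, 34)


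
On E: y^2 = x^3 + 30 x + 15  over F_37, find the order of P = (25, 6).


Compute successive multiples of P until we hit O:
  1P = (25, 6)
  2P = (17, 6)
  3P = (32, 31)
  4P = (29, 22)
  5P = (36, 24)
  6P = (1, 3)
  7P = (22, 36)
  8P = (16, 15)
  ... (continuing to 47P)
  47P = O

ord(P) = 47


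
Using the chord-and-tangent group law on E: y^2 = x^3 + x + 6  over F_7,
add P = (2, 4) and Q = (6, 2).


P != Q, so use the chord formula.
s = (y2 - y1) / (x2 - x1) = (5) / (4) mod 7 = 3
x3 = s^2 - x1 - x2 mod 7 = 3^2 - 2 - 6 = 1
y3 = s (x1 - x3) - y1 mod 7 = 3 * (2 - 1) - 4 = 6

P + Q = (1, 6)


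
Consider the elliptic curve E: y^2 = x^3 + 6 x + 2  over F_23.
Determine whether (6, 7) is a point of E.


Check whether y^2 = x^3 + 6 x + 2 (mod 23) for (x, y) = (6, 7).
LHS: y^2 = 7^2 mod 23 = 3
RHS: x^3 + 6 x + 2 = 6^3 + 6*6 + 2 mod 23 = 1
LHS != RHS

No, not on the curve


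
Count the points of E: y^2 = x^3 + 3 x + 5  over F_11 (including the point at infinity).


For each x in F_11, count y with y^2 = x^3 + 3 x + 5 mod 11:
  x = 0: RHS = 5, y in [4, 7]  -> 2 point(s)
  x = 1: RHS = 9, y in [3, 8]  -> 2 point(s)
  x = 4: RHS = 4, y in [2, 9]  -> 2 point(s)
  x = 10: RHS = 1, y in [1, 10]  -> 2 point(s)
Affine points: 8. Add the point at infinity: total = 9.

#E(F_11) = 9


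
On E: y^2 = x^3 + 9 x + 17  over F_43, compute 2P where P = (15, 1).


Doubling: s = (3 x1^2 + a) / (2 y1)
s = (3*15^2 + 9) / (2*1) mod 43 = 41
x3 = s^2 - 2 x1 mod 43 = 41^2 - 2*15 = 17
y3 = s (x1 - x3) - y1 mod 43 = 41 * (15 - 17) - 1 = 3

2P = (17, 3)


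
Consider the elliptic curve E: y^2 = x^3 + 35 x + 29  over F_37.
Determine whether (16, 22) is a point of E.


Check whether y^2 = x^3 + 35 x + 29 (mod 37) for (x, y) = (16, 22).
LHS: y^2 = 22^2 mod 37 = 3
RHS: x^3 + 35 x + 29 = 16^3 + 35*16 + 29 mod 37 = 23
LHS != RHS

No, not on the curve


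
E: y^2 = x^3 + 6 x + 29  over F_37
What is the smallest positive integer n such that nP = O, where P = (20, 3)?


Compute successive multiples of P until we hit O:
  1P = (20, 3)
  2P = (31, 6)
  3P = (35, 3)
  4P = (19, 34)
  5P = (34, 24)
  6P = (13, 26)
  7P = (8, 21)
  8P = (2, 7)
  ... (continuing to 40P)
  40P = O

ord(P) = 40


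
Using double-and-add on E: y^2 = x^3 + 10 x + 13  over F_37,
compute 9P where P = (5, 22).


k = 9 = 1001_2 (binary, LSB first: 1001)
Double-and-add from P = (5, 22):
  bit 0 = 1: acc = O + (5, 22) = (5, 22)
  bit 1 = 0: acc unchanged = (5, 22)
  bit 2 = 0: acc unchanged = (5, 22)
  bit 3 = 1: acc = (5, 22) + (14, 23) = (34, 20)

9P = (34, 20)


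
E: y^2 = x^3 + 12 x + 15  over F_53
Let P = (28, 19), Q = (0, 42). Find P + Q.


P != Q, so use the chord formula.
s = (y2 - y1) / (x2 - x1) = (23) / (25) mod 53 = 20
x3 = s^2 - x1 - x2 mod 53 = 20^2 - 28 - 0 = 1
y3 = s (x1 - x3) - y1 mod 53 = 20 * (28 - 1) - 19 = 44

P + Q = (1, 44)


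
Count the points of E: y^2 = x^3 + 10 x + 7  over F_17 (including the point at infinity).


For each x in F_17, count y with y^2 = x^3 + 10 x + 7 mod 17:
  x = 1: RHS = 1, y in [1, 16]  -> 2 point(s)
  x = 2: RHS = 1, y in [1, 16]  -> 2 point(s)
  x = 3: RHS = 13, y in [8, 9]  -> 2 point(s)
  x = 4: RHS = 9, y in [3, 14]  -> 2 point(s)
  x = 8: RHS = 4, y in [2, 15]  -> 2 point(s)
  x = 10: RHS = 2, y in [6, 11]  -> 2 point(s)
  x = 12: RHS = 2, y in [6, 11]  -> 2 point(s)
  x = 14: RHS = 1, y in [1, 16]  -> 2 point(s)
  x = 15: RHS = 13, y in [8, 9]  -> 2 point(s)
  x = 16: RHS = 13, y in [8, 9]  -> 2 point(s)
Affine points: 20. Add the point at infinity: total = 21.

#E(F_17) = 21


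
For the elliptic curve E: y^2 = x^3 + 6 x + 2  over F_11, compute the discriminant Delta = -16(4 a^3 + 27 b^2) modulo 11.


4 a^3 + 27 b^2 = 4*6^3 + 27*2^2 = 864 + 108 = 972
Delta = -16 * (972) = -15552
Delta mod 11 = 2

Delta = 2 (mod 11)


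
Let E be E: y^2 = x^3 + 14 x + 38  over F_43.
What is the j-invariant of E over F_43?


Delta = -16(4 a^3 + 27 b^2) mod 43 = 32
-1728 * (4 a)^3 = -1728 * (4*14)^3 mod 43 = 11
j = 11 * 32^(-1) mod 43 = 42

j = 42 (mod 43)


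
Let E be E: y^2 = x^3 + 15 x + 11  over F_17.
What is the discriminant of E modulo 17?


4 a^3 + 27 b^2 = 4*15^3 + 27*11^2 = 13500 + 3267 = 16767
Delta = -16 * (16767) = -268272
Delta mod 17 = 5

Delta = 5 (mod 17)


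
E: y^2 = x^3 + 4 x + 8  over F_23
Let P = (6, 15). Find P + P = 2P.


Doubling: s = (3 x1^2 + a) / (2 y1)
s = (3*6^2 + 4) / (2*15) mod 23 = 16
x3 = s^2 - 2 x1 mod 23 = 16^2 - 2*6 = 14
y3 = s (x1 - x3) - y1 mod 23 = 16 * (6 - 14) - 15 = 18

2P = (14, 18)


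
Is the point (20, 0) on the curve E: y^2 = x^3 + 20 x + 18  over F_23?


Check whether y^2 = x^3 + 20 x + 18 (mod 23) for (x, y) = (20, 0).
LHS: y^2 = 0^2 mod 23 = 0
RHS: x^3 + 20 x + 18 = 20^3 + 20*20 + 18 mod 23 = 0
LHS = RHS

Yes, on the curve


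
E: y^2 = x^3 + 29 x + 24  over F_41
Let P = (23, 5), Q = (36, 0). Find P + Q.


P != Q, so use the chord formula.
s = (y2 - y1) / (x2 - x1) = (36) / (13) mod 41 = 28
x3 = s^2 - x1 - x2 mod 41 = 28^2 - 23 - 36 = 28
y3 = s (x1 - x3) - y1 mod 41 = 28 * (23 - 28) - 5 = 19

P + Q = (28, 19)


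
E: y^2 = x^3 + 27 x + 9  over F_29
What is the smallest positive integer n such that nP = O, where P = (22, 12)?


Compute successive multiples of P until we hit O:
  1P = (22, 12)
  2P = (14, 17)
  3P = (2, 19)
  4P = (21, 21)
  5P = (9, 16)
  6P = (18, 18)
  7P = (13, 18)
  8P = (17, 4)
  ... (continuing to 31P)
  31P = O

ord(P) = 31


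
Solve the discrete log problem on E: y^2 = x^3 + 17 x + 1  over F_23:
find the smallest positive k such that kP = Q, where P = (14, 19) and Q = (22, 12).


Enumerate multiples of P until we hit Q = (22, 12):
  1P = (14, 19)
  2P = (22, 11)
  3P = (11, 1)
  4P = (11, 22)
  5P = (22, 12)
Match found at i = 5.

k = 5


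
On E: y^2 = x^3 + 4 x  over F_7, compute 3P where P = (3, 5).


k = 3 = 11_2 (binary, LSB first: 11)
Double-and-add from P = (3, 5):
  bit 0 = 1: acc = O + (3, 5) = (3, 5)
  bit 1 = 1: acc = (3, 5) + (2, 3) = (6, 3)

3P = (6, 3)


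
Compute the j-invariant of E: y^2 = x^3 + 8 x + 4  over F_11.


Delta = -16(4 a^3 + 27 b^2) mod 11 = 8
-1728 * (4 a)^3 = -1728 * (4*8)^3 mod 11 = 1
j = 1 * 8^(-1) mod 11 = 7

j = 7 (mod 11)


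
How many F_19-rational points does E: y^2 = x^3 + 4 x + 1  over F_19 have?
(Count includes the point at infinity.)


For each x in F_19, count y with y^2 = x^3 + 4 x + 1 mod 19:
  x = 0: RHS = 1, y in [1, 18]  -> 2 point(s)
  x = 1: RHS = 6, y in [5, 14]  -> 2 point(s)
  x = 2: RHS = 17, y in [6, 13]  -> 2 point(s)
  x = 4: RHS = 5, y in [9, 10]  -> 2 point(s)
  x = 7: RHS = 11, y in [7, 12]  -> 2 point(s)
  x = 9: RHS = 6, y in [5, 14]  -> 2 point(s)
  x = 15: RHS = 16, y in [4, 15]  -> 2 point(s)
  x = 16: RHS = 0, y in [0]  -> 1 point(s)
  x = 17: RHS = 4, y in [2, 17]  -> 2 point(s)
Affine points: 17. Add the point at infinity: total = 18.

#E(F_19) = 18


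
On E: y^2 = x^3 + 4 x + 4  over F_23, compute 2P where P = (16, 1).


Doubling: s = (3 x1^2 + a) / (2 y1)
s = (3*16^2 + 4) / (2*1) mod 23 = 18
x3 = s^2 - 2 x1 mod 23 = 18^2 - 2*16 = 16
y3 = s (x1 - x3) - y1 mod 23 = 18 * (16 - 16) - 1 = 22

2P = (16, 22)


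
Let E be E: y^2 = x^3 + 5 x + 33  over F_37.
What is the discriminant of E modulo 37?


4 a^3 + 27 b^2 = 4*5^3 + 27*33^2 = 500 + 29403 = 29903
Delta = -16 * (29903) = -478448
Delta mod 37 = 36

Delta = 36 (mod 37)


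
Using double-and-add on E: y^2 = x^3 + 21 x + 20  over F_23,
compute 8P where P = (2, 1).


k = 8 = 1000_2 (binary, LSB first: 0001)
Double-and-add from P = (2, 1):
  bit 0 = 0: acc unchanged = O
  bit 1 = 0: acc unchanged = O
  bit 2 = 0: acc unchanged = O
  bit 3 = 1: acc = O + (2, 22) = (2, 22)

8P = (2, 22)


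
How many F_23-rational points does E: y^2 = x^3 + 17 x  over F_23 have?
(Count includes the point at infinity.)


For each x in F_23, count y with y^2 = x^3 + 17 x + 0 mod 23:
  x = 0: RHS = 0, y in [0]  -> 1 point(s)
  x = 1: RHS = 18, y in [8, 15]  -> 2 point(s)
  x = 3: RHS = 9, y in [3, 20]  -> 2 point(s)
  x = 5: RHS = 3, y in [7, 16]  -> 2 point(s)
  x = 7: RHS = 2, y in [5, 18]  -> 2 point(s)
  x = 8: RHS = 4, y in [2, 21]  -> 2 point(s)
  x = 9: RHS = 8, y in [10, 13]  -> 2 point(s)
  x = 11: RHS = 0, y in [0]  -> 1 point(s)
  x = 12: RHS = 0, y in [0]  -> 1 point(s)
  x = 13: RHS = 3, y in [7, 16]  -> 2 point(s)
  x = 17: RHS = 4, y in [2, 21]  -> 2 point(s)
  x = 19: RHS = 6, y in [11, 12]  -> 2 point(s)
  x = 21: RHS = 4, y in [2, 21]  -> 2 point(s)
Affine points: 23. Add the point at infinity: total = 24.

#E(F_23) = 24


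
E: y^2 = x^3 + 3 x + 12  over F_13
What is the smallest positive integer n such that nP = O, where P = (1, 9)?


Compute successive multiples of P until we hit O:
  1P = (1, 9)
  2P = (1, 4)
  3P = O

ord(P) = 3


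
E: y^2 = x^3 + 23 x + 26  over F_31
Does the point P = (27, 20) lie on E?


Check whether y^2 = x^3 + 23 x + 26 (mod 31) for (x, y) = (27, 20).
LHS: y^2 = 20^2 mod 31 = 28
RHS: x^3 + 23 x + 26 = 27^3 + 23*27 + 26 mod 31 = 25
LHS != RHS

No, not on the curve


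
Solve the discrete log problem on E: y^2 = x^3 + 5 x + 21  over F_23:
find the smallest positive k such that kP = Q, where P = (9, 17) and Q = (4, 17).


Enumerate multiples of P until we hit Q = (4, 17):
  1P = (9, 17)
  2P = (13, 12)
  3P = (4, 17)
Match found at i = 3.

k = 3


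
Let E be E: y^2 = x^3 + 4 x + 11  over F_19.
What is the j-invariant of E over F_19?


Delta = -16(4 a^3 + 27 b^2) mod 19 = 5
-1728 * (4 a)^3 = -1728 * (4*4)^3 mod 19 = 11
j = 11 * 5^(-1) mod 19 = 6

j = 6 (mod 19)


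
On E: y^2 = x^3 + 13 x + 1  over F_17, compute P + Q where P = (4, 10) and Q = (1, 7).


P != Q, so use the chord formula.
s = (y2 - y1) / (x2 - x1) = (14) / (14) mod 17 = 1
x3 = s^2 - x1 - x2 mod 17 = 1^2 - 4 - 1 = 13
y3 = s (x1 - x3) - y1 mod 17 = 1 * (4 - 13) - 10 = 15

P + Q = (13, 15)


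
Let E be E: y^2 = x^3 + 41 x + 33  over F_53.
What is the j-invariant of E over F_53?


Delta = -16(4 a^3 + 27 b^2) mod 53 = 14
-1728 * (4 a)^3 = -1728 * (4*41)^3 mod 53 = 28
j = 28 * 14^(-1) mod 53 = 2

j = 2 (mod 53)


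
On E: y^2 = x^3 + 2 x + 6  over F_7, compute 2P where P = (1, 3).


Doubling: s = (3 x1^2 + a) / (2 y1)
s = (3*1^2 + 2) / (2*3) mod 7 = 2
x3 = s^2 - 2 x1 mod 7 = 2^2 - 2*1 = 2
y3 = s (x1 - x3) - y1 mod 7 = 2 * (1 - 2) - 3 = 2

2P = (2, 2)


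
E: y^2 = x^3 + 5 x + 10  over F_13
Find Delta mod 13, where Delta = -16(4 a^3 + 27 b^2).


4 a^3 + 27 b^2 = 4*5^3 + 27*10^2 = 500 + 2700 = 3200
Delta = -16 * (3200) = -51200
Delta mod 13 = 7

Delta = 7 (mod 13)


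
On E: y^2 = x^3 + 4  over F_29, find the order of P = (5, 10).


Compute successive multiples of P until we hit O:
  1P = (5, 10)
  2P = (24, 13)
  3P = (23, 7)
  4P = (26, 8)
  5P = (18, 23)
  6P = (7, 17)
  7P = (22, 3)
  8P = (11, 1)
  ... (continuing to 30P)
  30P = O

ord(P) = 30


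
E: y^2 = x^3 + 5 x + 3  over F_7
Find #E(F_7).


For each x in F_7, count y with y^2 = x^3 + 5 x + 3 mod 7:
  x = 1: RHS = 2, y in [3, 4]  -> 2 point(s)
  x = 2: RHS = 0, y in [0]  -> 1 point(s)
  x = 6: RHS = 4, y in [2, 5]  -> 2 point(s)
Affine points: 5. Add the point at infinity: total = 6.

#E(F_7) = 6


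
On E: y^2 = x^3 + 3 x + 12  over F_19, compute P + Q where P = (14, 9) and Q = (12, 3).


P != Q, so use the chord formula.
s = (y2 - y1) / (x2 - x1) = (13) / (17) mod 19 = 3
x3 = s^2 - x1 - x2 mod 19 = 3^2 - 14 - 12 = 2
y3 = s (x1 - x3) - y1 mod 19 = 3 * (14 - 2) - 9 = 8

P + Q = (2, 8)


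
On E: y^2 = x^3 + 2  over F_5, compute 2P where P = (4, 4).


k = 2 = 10_2 (binary, LSB first: 01)
Double-and-add from P = (4, 4):
  bit 0 = 0: acc unchanged = O
  bit 1 = 1: acc = O + (3, 2) = (3, 2)

2P = (3, 2)


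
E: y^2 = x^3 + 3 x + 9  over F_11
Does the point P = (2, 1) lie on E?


Check whether y^2 = x^3 + 3 x + 9 (mod 11) for (x, y) = (2, 1).
LHS: y^2 = 1^2 mod 11 = 1
RHS: x^3 + 3 x + 9 = 2^3 + 3*2 + 9 mod 11 = 1
LHS = RHS

Yes, on the curve


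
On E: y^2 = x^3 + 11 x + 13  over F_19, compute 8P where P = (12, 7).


k = 8 = 1000_2 (binary, LSB first: 0001)
Double-and-add from P = (12, 7):
  bit 0 = 0: acc unchanged = O
  bit 1 = 0: acc unchanged = O
  bit 2 = 0: acc unchanged = O
  bit 3 = 1: acc = O + (13, 15) = (13, 15)

8P = (13, 15)


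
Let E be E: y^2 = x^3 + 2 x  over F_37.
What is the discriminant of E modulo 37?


4 a^3 + 27 b^2 = 4*2^3 + 27*0^2 = 32 + 0 = 32
Delta = -16 * (32) = -512
Delta mod 37 = 6

Delta = 6 (mod 37)


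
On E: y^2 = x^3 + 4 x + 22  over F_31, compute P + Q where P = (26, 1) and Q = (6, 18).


P != Q, so use the chord formula.
s = (y2 - y1) / (x2 - x1) = (17) / (11) mod 31 = 10
x3 = s^2 - x1 - x2 mod 31 = 10^2 - 26 - 6 = 6
y3 = s (x1 - x3) - y1 mod 31 = 10 * (26 - 6) - 1 = 13

P + Q = (6, 13)


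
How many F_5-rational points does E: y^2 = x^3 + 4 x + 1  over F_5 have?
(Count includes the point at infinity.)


For each x in F_5, count y with y^2 = x^3 + 4 x + 1 mod 5:
  x = 0: RHS = 1, y in [1, 4]  -> 2 point(s)
  x = 1: RHS = 1, y in [1, 4]  -> 2 point(s)
  x = 3: RHS = 0, y in [0]  -> 1 point(s)
  x = 4: RHS = 1, y in [1, 4]  -> 2 point(s)
Affine points: 7. Add the point at infinity: total = 8.

#E(F_5) = 8


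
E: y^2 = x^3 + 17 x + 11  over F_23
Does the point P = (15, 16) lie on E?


Check whether y^2 = x^3 + 17 x + 11 (mod 23) for (x, y) = (15, 16).
LHS: y^2 = 16^2 mod 23 = 3
RHS: x^3 + 17 x + 11 = 15^3 + 17*15 + 11 mod 23 = 7
LHS != RHS

No, not on the curve


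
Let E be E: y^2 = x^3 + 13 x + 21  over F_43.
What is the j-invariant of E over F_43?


Delta = -16(4 a^3 + 27 b^2) mod 43 = 23
-1728 * (4 a)^3 = -1728 * (4*13)^3 mod 43 = 16
j = 16 * 23^(-1) mod 43 = 25

j = 25 (mod 43)


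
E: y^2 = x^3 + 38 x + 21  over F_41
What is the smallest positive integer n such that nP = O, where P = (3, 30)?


Compute successive multiples of P until we hit O:
  1P = (3, 30)
  2P = (4, 27)
  3P = (2, 8)
  4P = (28, 35)
  5P = (33, 5)
  6P = (0, 29)
  7P = (29, 16)
  8P = (27, 5)
  ... (continuing to 37P)
  37P = O

ord(P) = 37


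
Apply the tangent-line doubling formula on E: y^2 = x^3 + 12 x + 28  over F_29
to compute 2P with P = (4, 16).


Doubling: s = (3 x1^2 + a) / (2 y1)
s = (3*4^2 + 12) / (2*16) mod 29 = 20
x3 = s^2 - 2 x1 mod 29 = 20^2 - 2*4 = 15
y3 = s (x1 - x3) - y1 mod 29 = 20 * (4 - 15) - 16 = 25

2P = (15, 25)


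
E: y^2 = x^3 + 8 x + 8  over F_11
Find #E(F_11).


For each x in F_11, count y with y^2 = x^3 + 8 x + 8 mod 11:
  x = 3: RHS = 4, y in [2, 9]  -> 2 point(s)
  x = 4: RHS = 5, y in [4, 7]  -> 2 point(s)
  x = 7: RHS = 0, y in [0]  -> 1 point(s)
  x = 8: RHS = 1, y in [1, 10]  -> 2 point(s)
Affine points: 7. Add the point at infinity: total = 8.

#E(F_11) = 8


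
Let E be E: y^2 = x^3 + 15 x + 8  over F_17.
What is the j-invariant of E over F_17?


Delta = -16(4 a^3 + 27 b^2) mod 17 = 13
-1728 * (4 a)^3 = -1728 * (4*15)^3 mod 17 = 5
j = 5 * 13^(-1) mod 17 = 3

j = 3 (mod 17)


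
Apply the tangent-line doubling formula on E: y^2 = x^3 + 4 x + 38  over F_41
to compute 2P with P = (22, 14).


Doubling: s = (3 x1^2 + a) / (2 y1)
s = (3*22^2 + 4) / (2*14) mod 41 = 11
x3 = s^2 - 2 x1 mod 41 = 11^2 - 2*22 = 36
y3 = s (x1 - x3) - y1 mod 41 = 11 * (22 - 36) - 14 = 37

2P = (36, 37)


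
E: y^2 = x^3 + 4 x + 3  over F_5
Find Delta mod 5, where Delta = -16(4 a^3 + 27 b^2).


4 a^3 + 27 b^2 = 4*4^3 + 27*3^2 = 256 + 243 = 499
Delta = -16 * (499) = -7984
Delta mod 5 = 1

Delta = 1 (mod 5)


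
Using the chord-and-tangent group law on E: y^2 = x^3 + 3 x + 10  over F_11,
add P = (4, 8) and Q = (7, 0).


P != Q, so use the chord formula.
s = (y2 - y1) / (x2 - x1) = (3) / (3) mod 11 = 1
x3 = s^2 - x1 - x2 mod 11 = 1^2 - 4 - 7 = 1
y3 = s (x1 - x3) - y1 mod 11 = 1 * (4 - 1) - 8 = 6

P + Q = (1, 6)


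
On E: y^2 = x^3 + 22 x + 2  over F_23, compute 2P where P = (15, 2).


k = 2 = 10_2 (binary, LSB first: 01)
Double-and-add from P = (15, 2):
  bit 0 = 0: acc unchanged = O
  bit 1 = 1: acc = O + (9, 20) = (9, 20)

2P = (9, 20)


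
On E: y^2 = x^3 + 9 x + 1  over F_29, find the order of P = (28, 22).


Compute successive multiples of P until we hit O:
  1P = (28, 22)
  2P = (27, 2)
  3P = (26, 18)
  4P = (8, 18)
  5P = (0, 1)
  6P = (7, 1)
  7P = (24, 11)
  8P = (19, 10)
  ... (continuing to 26P)
  26P = O

ord(P) = 26


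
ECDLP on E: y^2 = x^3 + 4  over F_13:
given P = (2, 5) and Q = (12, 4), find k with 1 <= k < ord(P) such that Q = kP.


Enumerate multiples of P until we hit Q = (12, 4):
  1P = (2, 5)
  2P = (12, 9)
  3P = (8, 3)
  4P = (6, 5)
  5P = (5, 8)
  6P = (7, 3)
  7P = (0, 2)
  8P = (10, 9)
  9P = (11, 10)
  10P = (4, 4)
  11P = (4, 9)
  12P = (11, 3)
  13P = (10, 4)
  14P = (0, 11)
  15P = (7, 10)
  16P = (5, 5)
  17P = (6, 8)
  18P = (8, 10)
  19P = (12, 4)
Match found at i = 19.

k = 19


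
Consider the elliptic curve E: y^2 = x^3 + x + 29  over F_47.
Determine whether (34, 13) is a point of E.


Check whether y^2 = x^3 + 1 x + 29 (mod 47) for (x, y) = (34, 13).
LHS: y^2 = 13^2 mod 47 = 28
RHS: x^3 + 1 x + 29 = 34^3 + 1*34 + 29 mod 47 = 28
LHS = RHS

Yes, on the curve


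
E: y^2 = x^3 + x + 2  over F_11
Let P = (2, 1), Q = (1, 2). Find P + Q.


P != Q, so use the chord formula.
s = (y2 - y1) / (x2 - x1) = (1) / (10) mod 11 = 10
x3 = s^2 - x1 - x2 mod 11 = 10^2 - 2 - 1 = 9
y3 = s (x1 - x3) - y1 mod 11 = 10 * (2 - 9) - 1 = 6

P + Q = (9, 6)


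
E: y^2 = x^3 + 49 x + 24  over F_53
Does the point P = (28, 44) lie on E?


Check whether y^2 = x^3 + 49 x + 24 (mod 53) for (x, y) = (28, 44).
LHS: y^2 = 44^2 mod 53 = 28
RHS: x^3 + 49 x + 24 = 28^3 + 49*28 + 24 mod 53 = 28
LHS = RHS

Yes, on the curve


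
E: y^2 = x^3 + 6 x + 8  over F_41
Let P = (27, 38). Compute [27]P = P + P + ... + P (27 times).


k = 27 = 11011_2 (binary, LSB first: 11011)
Double-and-add from P = (27, 38):
  bit 0 = 1: acc = O + (27, 38) = (27, 38)
  bit 1 = 1: acc = (27, 38) + (30, 13) = (17, 29)
  bit 2 = 0: acc unchanged = (17, 29)
  bit 3 = 1: acc = (17, 29) + (5, 9) = (40, 1)
  bit 4 = 1: acc = (40, 1) + (0, 34) = (24, 35)

27P = (24, 35)


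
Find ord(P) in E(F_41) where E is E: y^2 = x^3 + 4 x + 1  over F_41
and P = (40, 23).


Compute successive multiples of P until we hit O:
  1P = (40, 23)
  2P = (22, 35)
  3P = (25, 8)
  4P = (18, 40)
  5P = (34, 32)
  6P = (0, 40)
  7P = (3, 32)
  8P = (21, 30)
  ... (continuing to 47P)
  47P = O

ord(P) = 47


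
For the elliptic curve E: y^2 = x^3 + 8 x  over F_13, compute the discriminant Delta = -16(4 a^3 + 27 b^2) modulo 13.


4 a^3 + 27 b^2 = 4*8^3 + 27*0^2 = 2048 + 0 = 2048
Delta = -16 * (2048) = -32768
Delta mod 13 = 5

Delta = 5 (mod 13)


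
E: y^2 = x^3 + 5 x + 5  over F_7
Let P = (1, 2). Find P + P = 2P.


Doubling: s = (3 x1^2 + a) / (2 y1)
s = (3*1^2 + 5) / (2*2) mod 7 = 2
x3 = s^2 - 2 x1 mod 7 = 2^2 - 2*1 = 2
y3 = s (x1 - x3) - y1 mod 7 = 2 * (1 - 2) - 2 = 3

2P = (2, 3)


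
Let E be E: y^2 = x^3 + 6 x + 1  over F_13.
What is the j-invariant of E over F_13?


Delta = -16(4 a^3 + 27 b^2) mod 13 = 5
-1728 * (4 a)^3 = -1728 * (4*6)^3 mod 13 = 5
j = 5 * 5^(-1) mod 13 = 1

j = 1 (mod 13)


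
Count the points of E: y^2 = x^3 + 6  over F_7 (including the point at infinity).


For each x in F_7, count y with y^2 = x^3 + 0 x + 6 mod 7:
  x = 1: RHS = 0, y in [0]  -> 1 point(s)
  x = 2: RHS = 0, y in [0]  -> 1 point(s)
  x = 4: RHS = 0, y in [0]  -> 1 point(s)
Affine points: 3. Add the point at infinity: total = 4.

#E(F_7) = 4


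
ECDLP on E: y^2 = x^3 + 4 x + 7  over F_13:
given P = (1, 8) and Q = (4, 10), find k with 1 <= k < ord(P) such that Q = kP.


Enumerate multiples of P until we hit Q = (4, 10):
  1P = (1, 8)
  2P = (2, 7)
  3P = (11, 2)
  4P = (5, 10)
  5P = (4, 10)
Match found at i = 5.

k = 5


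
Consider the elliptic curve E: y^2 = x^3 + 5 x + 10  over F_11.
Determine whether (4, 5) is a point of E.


Check whether y^2 = x^3 + 5 x + 10 (mod 11) for (x, y) = (4, 5).
LHS: y^2 = 5^2 mod 11 = 3
RHS: x^3 + 5 x + 10 = 4^3 + 5*4 + 10 mod 11 = 6
LHS != RHS

No, not on the curve


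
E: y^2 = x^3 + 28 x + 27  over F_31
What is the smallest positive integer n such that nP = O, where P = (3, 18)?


Compute successive multiples of P until we hit O:
  1P = (3, 18)
  2P = (22, 21)
  3P = (8, 22)
  4P = (7, 16)
  5P = (29, 26)
  6P = (9, 4)
  7P = (21, 24)
  8P = (14, 30)
  ... (continuing to 20P)
  20P = O

ord(P) = 20


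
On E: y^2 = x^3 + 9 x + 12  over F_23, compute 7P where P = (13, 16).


k = 7 = 111_2 (binary, LSB first: 111)
Double-and-add from P = (13, 16):
  bit 0 = 1: acc = O + (13, 16) = (13, 16)
  bit 1 = 1: acc = (13, 16) + (13, 7) = O
  bit 2 = 1: acc = O + (13, 16) = (13, 16)

7P = (13, 16)


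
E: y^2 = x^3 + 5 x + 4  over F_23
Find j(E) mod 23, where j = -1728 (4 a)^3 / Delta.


Delta = -16(4 a^3 + 27 b^2) mod 23 = 15
-1728 * (4 a)^3 = -1728 * (4*5)^3 mod 23 = 12
j = 12 * 15^(-1) mod 23 = 10

j = 10 (mod 23)
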